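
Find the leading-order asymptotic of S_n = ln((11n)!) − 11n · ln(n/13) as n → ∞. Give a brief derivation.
S_n ~ 11n · (ln 143 − 1) + O(ln n)

Stirling: ln((11n)!) = 11n ln(11n) − 11n + O(ln n).
  S_n = 11n ln(11n) − 11n − 11n ln(n/13) + O(ln n)
      = 11n ln(11n) − 11n ln n + 11n ln 13 − 11n + O(ln n)
      = 11n ln 11 + 11n ln 13 − 11n + O(ln n)
      = 11n (ln 143 − 1) + O(ln n).
Numerically ln(143) − 1 ≈ 3.9628.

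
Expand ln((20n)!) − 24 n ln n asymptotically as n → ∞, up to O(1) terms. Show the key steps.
ln((20n)!) − 24 n ln n = −4 n ln n + 20(ln 20 − 1) n + (1/2) ln(2π·20n) + O(1/n)

Stirling: ln((20n)!) = 20n ln(20n) − 20n + (1/2) ln(2π·20n) + O(1/n).
Expand 20n ln(20n) = 20n (ln n + ln 20) = 20n ln n + 20n ln 20.
Subtract 24n ln n: leading term is (20 − 24) n ln n = −4 n ln n. The next term is 20n ln 20 − 20n = 20(ln 20 − 1) n. Then the (1/2) ln(2π·20n) correction.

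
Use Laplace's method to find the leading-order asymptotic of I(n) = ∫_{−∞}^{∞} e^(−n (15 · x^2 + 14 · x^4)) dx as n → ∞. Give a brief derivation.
I(n) ~ sqrt(π/(15n))

φ(x) = 15 · x^2 + 14 · x^4 has its unique global minimum at x* = 0 (since φ'(x) = 30x + 56x^3 = 0 only at x = 0 for real x with both coefficients positive, and φ → ∞ as |x| → ∞). At x* = 0, φ(0) = 0 and φ''(0) = 30. Laplace's method then gives
  I(n) ~ sqrt(2π / (n · φ''(0))) · e^(−n φ(0)) = sqrt(2π / (30n)) = sqrt(π/(15n)).
The 14 · x^4 term contributes only at subleading order (an O(1/n) relative correction).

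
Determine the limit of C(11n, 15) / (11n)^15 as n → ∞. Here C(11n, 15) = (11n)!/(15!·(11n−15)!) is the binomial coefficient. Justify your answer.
lim = 1/15! = 1/1307674368000

With N = 11n → ∞: C(N, 15) / N^15 = [N(N−1)…(N−14)] / (15! · N^15) = (1/15!) · 1 · (1 − 1/(11n)) · … · (1 − 14/(11n)). Each factor → 1 as N → ∞, so the limit is 1/15! = 1/1307674368000.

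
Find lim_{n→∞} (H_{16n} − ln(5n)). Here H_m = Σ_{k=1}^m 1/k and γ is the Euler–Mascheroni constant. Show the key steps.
lim = ln(16/5) + γ

By Euler-Maclaurin, H_m = ln m + γ + O(1/m). So
  H_{16n} − ln(5n) = ln(16n) + γ − ln(5n) + O(1/n)
                       = ln(16/5) + γ + O(1/n).
Hence the limit is ln(16/5) + γ.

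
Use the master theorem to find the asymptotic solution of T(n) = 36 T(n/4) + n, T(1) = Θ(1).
T(n) = Θ(n^(log_4 36))

Master theorem: compare f(n) = n to n^(log_4 36) where log_4 36 ≈ 2.585. Since 1 < log_4 36, we have f(n) = O(n^(log_4 36 − ε)) for some ε > 0 — Case 1. Hence T(n) = Θ(n^(log_4 36)).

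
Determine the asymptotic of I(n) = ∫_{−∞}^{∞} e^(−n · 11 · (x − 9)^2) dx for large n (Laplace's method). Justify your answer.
I(n) = sqrt(π/(11n))

Here φ(x) = 11 · (x − 9)^2 has its unique minimum at x* = 9 with φ(x*) = 0 and φ''(x*) = 22. Laplace's method gives
  I(n) ~ e^(−n φ(x*)) · sqrt(2π / (n · φ''(x*))) = sqrt(2π / (22n)) = sqrt(π/(11n)).
This is exact: substituting u = (x − 9)·sqrt(11n) gives I(n) = (1/sqrt(11n)) ∫_{−∞}^{∞} e^(−u^2) du = sqrt(π/(11n)).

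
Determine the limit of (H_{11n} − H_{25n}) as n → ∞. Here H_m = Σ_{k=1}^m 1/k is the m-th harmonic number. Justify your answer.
lim = ln(11/25)

Euler-Maclaurin gives H_m = ln m + γ + 1/(2m) + O(1/m^2). The γ and O(1/m) terms cancel in the difference:
  H_{11n} − H_{25n} = ln(11n) − ln(25n) + O(1/n) = ln(11/25) + O(1/n).
Hence the limit is ln(11/25).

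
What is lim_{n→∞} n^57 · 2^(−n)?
lim = 0

Exponentials with base > 1 dominate every fixed polynomial: for any fixed c, n^c / 2^n → 0 as n → ∞ (e.g. by the ratio test, or by writing 2^n = e^(n ln 2) and noting e^(n ln 2) / n^c → ∞). Hence n^57 · 2^(−n) = n^57 / 2^n → 0.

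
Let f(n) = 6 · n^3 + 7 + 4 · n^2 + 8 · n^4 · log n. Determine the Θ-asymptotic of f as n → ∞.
f(n) ∈ Θ(n^4 · log n)

Compare the terms by growth order. For large n, n^a · (log n)^b dominates n^a' · (log n)^b' iff a > a', or (a = a' and b > b'). Ranking the 4 terms shows the dominant one is 8 · n^4 · log n. Hence f(n) ∈ Θ(n^4 · log n).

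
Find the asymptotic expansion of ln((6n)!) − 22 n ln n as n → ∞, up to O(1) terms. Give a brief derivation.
ln((6n)!) − 22 n ln n = −16 n ln n + 6(ln 6 − 1) n + (1/2) ln(2π·6n) + O(1/n)

Stirling: ln((6n)!) = 6n ln(6n) − 6n + (1/2) ln(2π·6n) + O(1/n).
Expand 6n ln(6n) = 6n (ln n + ln 6) = 6n ln n + 6n ln 6.
Subtract 22n ln n: leading term is (6 − 22) n ln n = −16 n ln n. The next term is 6n ln 6 − 6n = 6(ln 6 − 1) n. Then the (1/2) ln(2π·6n) correction.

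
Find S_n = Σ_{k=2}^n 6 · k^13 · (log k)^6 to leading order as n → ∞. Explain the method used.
S_n ~ 3 · n^14 · (log n)^6 / 7

By integral comparison, S_n = ∫_1^n 6 · x^13 · (log x)^6 dx + O(n^13 · (log n)^6). For the integral, the leading term of ∫_1^n x^13 (log x)^6 dx is n^14/14 · (log n)^6 (by repeated integration by parts; each step lowers the log-exponent and produces a relatively O(1/log n) correction). Hence S_n ~ 3 · n^14 · (log n)^6 / 7.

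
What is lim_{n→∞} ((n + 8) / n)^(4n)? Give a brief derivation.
lim = e^32

Rewrite as (1 + 8/n)^(4n). By the standard limit (1 + x/n)^n → e^x, we have (1 + 8/n)^n → e^8, and raising to the 4th power gives e^32.
More precisely, ln[(1 + 8/n)^(4n)] = 4n · ln(1 + 8/n) = 4n · (8/n + O(1/n^2)) = 32 + O(1/n) → 32.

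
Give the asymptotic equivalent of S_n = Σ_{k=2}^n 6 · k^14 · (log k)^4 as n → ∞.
S_n ~ 2 · n^15 · (log n)^4 / 5

By integral comparison, S_n = ∫_1^n 6 · x^14 · (log x)^4 dx + O(n^14 · (log n)^4). For the integral, the leading term of ∫_1^n x^14 (log x)^4 dx is n^15/15 · (log n)^4 (by repeated integration by parts; each step lowers the log-exponent and produces a relatively O(1/log n) correction). Hence S_n ~ 2 · n^15 · (log n)^4 / 5.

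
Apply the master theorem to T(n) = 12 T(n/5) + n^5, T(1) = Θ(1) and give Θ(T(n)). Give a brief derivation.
T(n) = Θ(n^5)

log_5 12 ≈ 1.544. f(n) = n^5 dominates n^(log_5 12) since 5 > 1.544, and the regularity condition a·f(n/b) = 12·(n/5)^5 = (12/3125)·n^5 ≤ c·f(n) holds with c = 12/3125 ≈ 0.00384 < 1. So this is Case 3: T(n) = Θ(f(n)) = Θ(n^5).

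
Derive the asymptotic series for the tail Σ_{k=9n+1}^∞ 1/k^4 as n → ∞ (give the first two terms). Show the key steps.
Σ_{k>9n} 1/k^4 = 1/(3 · (9n)^3) − 1/(2 · (9n)^4) + O(1/(9n)^5)

Compare to the integral: ∫_{9n}^∞ x^(−4) dx = [−x^(−3)/3]_{9n}^∞ = 1/((4−1)·(9n)^3). The Euler-Maclaurin correction adds −f(9n)/2 = −1/(2·(9n)^4). Euler-Maclaurin then gives
  Σ_{k>9n} 1/k^4 = ∫_{9n}^∞ dx/x^4 − 1/(2·(9n)^4) + O(1/(9n)^5).
(Equivalently this is ζ(4) − Σ_{k≤9n} 1/k^4.)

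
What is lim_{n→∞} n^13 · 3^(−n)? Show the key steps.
lim = 0

Exponentials with base > 1 dominate every fixed polynomial: for any fixed c, n^c / 3^n → 0 as n → ∞ (e.g. by the ratio test, or by writing 3^n = e^(n ln 3) and noting e^(n ln 3) / n^c → ∞). Hence n^13 · 3^(−n) = n^13 / 3^n → 0.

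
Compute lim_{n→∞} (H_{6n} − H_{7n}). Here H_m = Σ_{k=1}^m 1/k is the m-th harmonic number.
lim = ln(6/7)

Euler-Maclaurin gives H_m = ln m + γ + 1/(2m) + O(1/m^2). The γ and O(1/m) terms cancel in the difference:
  H_{6n} − H_{7n} = ln(6n) − ln(7n) + O(1/n) = ln(6/7) + O(1/n).
Hence the limit is ln(6/7).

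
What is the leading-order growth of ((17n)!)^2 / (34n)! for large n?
((17n)!)^2/(34n)! ~ ((2π·17n)^(1/2) / sqrt(2)) · 2^(−2·17n)  →  0

Write N = 17n. Stirling: N! ~ sqrt(2π N)(N/e)^N and (2N)! ~ sqrt(2π·2N)·(2N/e)^(2N).
  (N!)^2/(2N)! ~ (2π N)^(2/2) (N/e)^(2N) / [sqrt(2π·2N) (2N/e)^(2N)]
     = (2π N)^(2/2) / sqrt(2π·2N) · (N/(2N))^(2N)
     = (2π N)^((2−1)/2) / sqrt(2) · 2^(−2N).
Since 2^2 > 1, the factor 2^(−2N) decays exponentially, so the ratio → 0. Substituting N = 17n gives the stated form.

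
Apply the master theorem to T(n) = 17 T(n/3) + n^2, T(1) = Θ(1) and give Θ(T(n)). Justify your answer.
T(n) = Θ(n^(log_3 17))

Master theorem: compare f(n) = n^2 to n^(log_3 17) where log_3 17 ≈ 2.579. Since 2 < log_3 17, we have f(n) = O(n^(log_3 17 − ε)) for some ε > 0 — Case 1. Hence T(n) = Θ(n^(log_3 17)).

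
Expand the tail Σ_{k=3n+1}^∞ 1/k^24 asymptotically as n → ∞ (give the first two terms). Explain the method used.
Σ_{k>3n} 1/k^24 = 1/(23 · (3n)^23) − 1/(2 · (3n)^24) + O(1/(3n)^25)

Compare to the integral: ∫_{3n}^∞ x^(−24) dx = [−x^(−23)/23]_{3n}^∞ = 1/((24−1)·(3n)^23). The Euler-Maclaurin correction adds −f(3n)/2 = −1/(2·(3n)^24). Euler-Maclaurin then gives
  Σ_{k>3n} 1/k^24 = ∫_{3n}^∞ dx/x^24 − 1/(2·(3n)^24) + O(1/(3n)^25).
(Equivalently this is ζ(24) − Σ_{k≤3n} 1/k^24.)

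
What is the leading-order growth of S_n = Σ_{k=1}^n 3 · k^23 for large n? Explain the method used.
S_n ~ n^24 / 8

By integral comparison (Euler-Maclaurin), Σ_{k=1}^n 3 · k^23 = 3 · ∫_0^n x^23 dx + O(n^23) = 3 · n^24/24 = n^24 / 8 + O(n^23). (Equivalently, Faulhaber's formula gives the same leading term.)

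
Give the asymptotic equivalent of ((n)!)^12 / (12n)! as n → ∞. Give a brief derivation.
((n)!)^12/(12n)! ~ ((2π·n)^(11/2) / sqrt(12)) · 12^(−12·n)  →  0

Write N = n. Stirling: N! ~ sqrt(2π N)(N/e)^N and (12N)! ~ sqrt(2π·12N)·(12N/e)^(12N).
  (N!)^12/(12N)! ~ (2π N)^(12/2) (N/e)^(12N) / [sqrt(2π·12N) (12N/e)^(12N)]
     = (2π N)^(12/2) / sqrt(2π·12N) · (N/(12N))^(12N)
     = (2π N)^((12−1)/2) / sqrt(12) · 12^(−12N).
Since 12^12 > 1, the factor 12^(−12N) decays exponentially, so the ratio → 0. Substituting N = n gives the stated form.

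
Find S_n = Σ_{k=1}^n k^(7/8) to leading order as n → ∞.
S_n ~ (8/15) · n^(15/8)

Integral comparison: Σ_{k=1}^n k^(7/8) = ∫_0^n x^(7/8) dx + O(n^(7/8)). The integral is n^(1 + 7/8) / (1 + 7/8) = n^((7+8)/8) / ((7+8)/8) = (8/15) · n^(15/8).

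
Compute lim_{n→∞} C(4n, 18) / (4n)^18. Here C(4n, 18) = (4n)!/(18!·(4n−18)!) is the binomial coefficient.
lim = 1/18! = 1/6402373705728000

With N = 4n → ∞: C(N, 18) / N^18 = [N(N−1)…(N−17)] / (18! · N^18) = (1/18!) · 1 · (1 − 1/(4n)) · … · (1 − 17/(4n)). Each factor → 1 as N → ∞, so the limit is 1/18! = 1/6402373705728000.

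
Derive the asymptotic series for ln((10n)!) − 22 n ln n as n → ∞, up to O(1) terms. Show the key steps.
ln((10n)!) − 22 n ln n = −12 n ln n + 10(ln 10 − 1) n + (1/2) ln(2π·10n) + O(1/n)

Stirling: ln((10n)!) = 10n ln(10n) − 10n + (1/2) ln(2π·10n) + O(1/n).
Expand 10n ln(10n) = 10n (ln n + ln 10) = 10n ln n + 10n ln 10.
Subtract 22n ln n: leading term is (10 − 22) n ln n = −12 n ln n. The next term is 10n ln 10 − 10n = 10(ln 10 − 1) n. Then the (1/2) ln(2π·10n) correction.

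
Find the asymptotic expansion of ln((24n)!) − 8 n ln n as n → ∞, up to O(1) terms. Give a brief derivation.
ln((24n)!) − 8 n ln n = 16 n ln n + 24(ln 24 − 1) n + (1/2) ln(2π·24n) + O(1/n)

Stirling: ln((24n)!) = 24n ln(24n) − 24n + (1/2) ln(2π·24n) + O(1/n).
Expand 24n ln(24n) = 24n (ln n + ln 24) = 24n ln n + 24n ln 24.
Subtract 8n ln n: leading term is (24 − 8) n ln n = 16 n ln n. The next term is 24n ln 24 − 24n = 24(ln 24 − 1) n. Then the (1/2) ln(2π·24n) correction.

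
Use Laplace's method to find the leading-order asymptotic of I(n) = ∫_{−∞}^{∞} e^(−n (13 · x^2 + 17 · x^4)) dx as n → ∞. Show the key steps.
I(n) ~ sqrt(π/(13n))

φ(x) = 13 · x^2 + 17 · x^4 has its unique global minimum at x* = 0 (since φ'(x) = 26x + 68x^3 = 0 only at x = 0 for real x with both coefficients positive, and φ → ∞ as |x| → ∞). At x* = 0, φ(0) = 0 and φ''(0) = 26. Laplace's method then gives
  I(n) ~ sqrt(2π / (n · φ''(0))) · e^(−n φ(0)) = sqrt(2π / (26n)) = sqrt(π/(13n)).
The 17 · x^4 term contributes only at subleading order (an O(1/n) relative correction).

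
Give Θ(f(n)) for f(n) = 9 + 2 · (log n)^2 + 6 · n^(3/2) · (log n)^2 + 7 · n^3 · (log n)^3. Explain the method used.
f(n) ∈ Θ(n^3 · (log n)^3)

Compare the terms by growth order. For large n, n^a · (log n)^b dominates n^a' · (log n)^b' iff a > a', or (a = a' and b > b'). Ranking the 4 terms shows the dominant one is 7 · n^3 · (log n)^3. Hence f(n) ∈ Θ(n^3 · (log n)^3).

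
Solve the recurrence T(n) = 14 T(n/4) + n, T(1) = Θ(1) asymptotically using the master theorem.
T(n) = Θ(n^(log_4 14))

Master theorem: compare f(n) = n to n^(log_4 14) where log_4 14 ≈ 1.904. Since 1 < log_4 14, we have f(n) = O(n^(log_4 14 − ε)) for some ε > 0 — Case 1. Hence T(n) = Θ(n^(log_4 14)).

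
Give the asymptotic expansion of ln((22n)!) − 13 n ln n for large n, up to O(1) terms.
ln((22n)!) − 13 n ln n = 9 n ln n + 22(ln 22 − 1) n + (1/2) ln(2π·22n) + O(1/n)

Stirling: ln((22n)!) = 22n ln(22n) − 22n + (1/2) ln(2π·22n) + O(1/n).
Expand 22n ln(22n) = 22n (ln n + ln 22) = 22n ln n + 22n ln 22.
Subtract 13n ln n: leading term is (22 − 13) n ln n = 9 n ln n. The next term is 22n ln 22 − 22n = 22(ln 22 − 1) n. Then the (1/2) ln(2π·22n) correction.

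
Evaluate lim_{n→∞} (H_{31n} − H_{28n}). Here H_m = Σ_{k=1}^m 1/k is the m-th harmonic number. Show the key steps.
lim = ln(31/28)

Euler-Maclaurin gives H_m = ln m + γ + 1/(2m) + O(1/m^2). The γ and O(1/m) terms cancel in the difference:
  H_{31n} − H_{28n} = ln(31n) − ln(28n) + O(1/n) = ln(31/28) + O(1/n).
Hence the limit is ln(31/28).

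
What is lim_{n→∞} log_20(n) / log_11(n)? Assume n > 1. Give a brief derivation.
lim = ln(11) / ln(20) = log_20(11)

Change of base: log_20(n) = ln n / ln 20 and log_11(n) = ln n / ln 11. The ratio is (ln n / ln 20) · (ln 11 / ln n) = ln 11 / ln 20, a constant independent of n. So the limit is ln 11 / ln 20 = log_20(11).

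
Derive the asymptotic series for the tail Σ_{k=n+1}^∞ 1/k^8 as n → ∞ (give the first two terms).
Σ_{k>n} 1/k^8 = 1/(7 · n^7) − 1/(2 · n^8) + O(1/n^9)

Compare to the integral: ∫_{n}^∞ x^(−8) dx = [−x^(−7)/7]_{n}^∞ = 1/((8−1)·n^7). The Euler-Maclaurin correction adds −f(n)/2 = −1/(2·n^8). Euler-Maclaurin then gives
  Σ_{k>n} 1/k^8 = ∫_{n}^∞ dx/x^8 − 1/(2·n^8) + O(1/n^9).
(Equivalently this is ζ(8) − Σ_{k≤n} 1/k^8.)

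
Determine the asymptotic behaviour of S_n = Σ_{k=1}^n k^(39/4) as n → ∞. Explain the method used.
S_n ~ (4/43) · n^(43/4)

Integral comparison: Σ_{k=1}^n k^(39/4) = ∫_0^n x^(39/4) dx + O(n^(39/4)). The integral is n^(1 + 39/4) / (1 + 39/4) = n^((39+4)/4) / ((39+4)/4) = (4/43) · n^(43/4).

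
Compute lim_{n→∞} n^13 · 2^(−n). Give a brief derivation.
lim = 0

Exponentials with base > 1 dominate every fixed polynomial: for any fixed c, n^c / 2^n → 0 as n → ∞ (e.g. by the ratio test, or by writing 2^n = e^(n ln 2) and noting e^(n ln 2) / n^c → ∞). Hence n^13 · 2^(−n) = n^13 / 2^n → 0.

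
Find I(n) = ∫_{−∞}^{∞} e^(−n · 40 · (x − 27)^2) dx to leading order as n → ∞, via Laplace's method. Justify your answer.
I(n) = sqrt(π/(40n))

Here φ(x) = 40 · (x − 27)^2 has its unique minimum at x* = 27 with φ(x*) = 0 and φ''(x*) = 80. Laplace's method gives
  I(n) ~ e^(−n φ(x*)) · sqrt(2π / (n · φ''(x*))) = sqrt(2π / (80n)) = sqrt(π/(40n)).
This is exact: substituting u = (x − 27)·sqrt(40n) gives I(n) = (1/sqrt(40n)) ∫_{−∞}^{∞} e^(−u^2) du = sqrt(π/(40n)).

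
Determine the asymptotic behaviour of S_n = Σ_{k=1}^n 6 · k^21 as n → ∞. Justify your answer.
S_n ~ 3 · n^22 / 11

By integral comparison (Euler-Maclaurin), Σ_{k=1}^n 6 · k^21 = 6 · ∫_0^n x^21 dx + O(n^21) = 6 · n^22/22 = 3 · n^22 / 11 + O(n^21). (Equivalently, Faulhaber's formula gives the same leading term.)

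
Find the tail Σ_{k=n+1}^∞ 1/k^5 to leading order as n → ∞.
Σ_{k>n} 1/k^5 ~ 1/(4 · n^4)

Compare to the integral: ∫_{n}^∞ x^(−5) dx = [−x^(−4)/4]_{n}^∞ = 1/((5−1)·n^4). Euler-Maclaurin then gives
  Σ_{k>n} 1/k^5 = ∫_{n}^∞ dx/x^5 − 1/(2·n^5) + O(1/n^6).
(Equivalently this is ζ(5) − Σ_{k≤n} 1/k^5.)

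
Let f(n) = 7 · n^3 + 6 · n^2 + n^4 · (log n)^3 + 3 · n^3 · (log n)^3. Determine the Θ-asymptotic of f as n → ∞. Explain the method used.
f(n) ∈ Θ(n^4 · (log n)^3)

Compare the terms by growth order. For large n, n^a · (log n)^b dominates n^a' · (log n)^b' iff a > a', or (a = a' and b > b'). Ranking the 4 terms shows the dominant one is n^4 · (log n)^3. Hence f(n) ∈ Θ(n^4 · (log n)^3).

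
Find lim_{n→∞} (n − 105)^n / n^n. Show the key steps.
lim = e^(−105)

Rewrite as (1 − 105/n)^(n). By the standard limit (1 + x/n)^n → e^x, we have (1 − 105/n)^n → e^(−105), and raising to the 1st power gives e^(−105).
More precisely, ln[(1 − 105/n)^(n)] = n · ln(1 − 105/n) = n · (-105/n + O(1/n^2)) = -105 + O(1/n) → -105.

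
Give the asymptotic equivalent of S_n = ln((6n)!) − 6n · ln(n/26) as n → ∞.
S_n ~ 6n · (ln 156 − 1) + O(ln n)

Stirling: ln((6n)!) = 6n ln(6n) − 6n + O(ln n).
  S_n = 6n ln(6n) − 6n − 6n ln(n/26) + O(ln n)
      = 6n ln(6n) − 6n ln n + 6n ln 26 − 6n + O(ln n)
      = 6n ln 6 + 6n ln 26 − 6n + O(ln n)
      = 6n (ln 156 − 1) + O(ln n).
Numerically ln(156) − 1 ≈ 4.0499.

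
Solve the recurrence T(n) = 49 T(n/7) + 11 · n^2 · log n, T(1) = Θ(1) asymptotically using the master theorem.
T(n) = Θ(n^2 · (log n)^2)

Here log_7 49 = 2 and f(n) = 11 · n^2 · log n = Θ(n^(log_7 49) · (log n)^1). This is the extended Case 2 of the master theorem (f matches the critical exponent up to log factors), giving T(n) = Θ(n^(log_7 49) · (log n)^(1+1)) = Θ(n^2 · (log n)^2).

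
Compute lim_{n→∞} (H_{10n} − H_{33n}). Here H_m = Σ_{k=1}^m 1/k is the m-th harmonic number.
lim = ln(10/33)

Euler-Maclaurin gives H_m = ln m + γ + 1/(2m) + O(1/m^2). The γ and O(1/m) terms cancel in the difference:
  H_{10n} − H_{33n} = ln(10n) − ln(33n) + O(1/n) = ln(10/33) + O(1/n).
Hence the limit is ln(10/33).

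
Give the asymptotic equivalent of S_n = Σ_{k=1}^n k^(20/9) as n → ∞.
S_n ~ (9/29) · n^(29/9)

Integral comparison: Σ_{k=1}^n k^(20/9) = ∫_0^n x^(20/9) dx + O(n^(20/9)). The integral is n^(1 + 20/9) / (1 + 20/9) = n^((20+9)/9) / ((20+9)/9) = (9/29) · n^(29/9).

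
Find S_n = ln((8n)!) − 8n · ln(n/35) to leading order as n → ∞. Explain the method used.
S_n ~ 8n · (ln 280 − 1) + O(ln n)

Stirling: ln((8n)!) = 8n ln(8n) − 8n + O(ln n).
  S_n = 8n ln(8n) − 8n − 8n ln(n/35) + O(ln n)
      = 8n ln(8n) − 8n ln n + 8n ln 35 − 8n + O(ln n)
      = 8n ln 8 + 8n ln 35 − 8n + O(ln n)
      = 8n (ln 280 − 1) + O(ln n).
Numerically ln(280) − 1 ≈ 4.6348.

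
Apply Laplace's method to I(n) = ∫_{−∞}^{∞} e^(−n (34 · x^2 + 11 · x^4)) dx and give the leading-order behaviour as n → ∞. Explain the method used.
I(n) ~ sqrt(π/(34n))

φ(x) = 34 · x^2 + 11 · x^4 has its unique global minimum at x* = 0 (since φ'(x) = 68x + 44x^3 = 0 only at x = 0 for real x with both coefficients positive, and φ → ∞ as |x| → ∞). At x* = 0, φ(0) = 0 and φ''(0) = 68. Laplace's method then gives
  I(n) ~ sqrt(2π / (n · φ''(0))) · e^(−n φ(0)) = sqrt(2π / (68n)) = sqrt(π/(34n)).
The 11 · x^4 term contributes only at subleading order (an O(1/n) relative correction).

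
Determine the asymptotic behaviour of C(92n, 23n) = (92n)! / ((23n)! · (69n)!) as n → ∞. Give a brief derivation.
C(92n, 23n) ~ (256/27)^(23n) · sqrt(2/(3π·23n))

Write N = 23n. Apply Stirling to each factorial:
  (4N)! ~ sqrt(2π·4N) · (4N/e)^(4N),
  N! ~ sqrt(2π N) · (N/e)^N,
  (3N)! ~ sqrt(2π·3N) · (3N/e)^(3N).
The exponential factors combine to (4N)^(4N) / (N^N · (3N)^(3N)) = 4^(4N)/3^(3N) = (4^4/3^3)^N = (256/27)^N.
The square-root prefactors combine to sqrt(2π·4N) / (sqrt(2π N)·sqrt(2π·3N)) = sqrt(4 / (2π·3·N)) = sqrt(2/(3π·23n)).
Substituting N = 23n: C(92n, 23n) ~ (256/27)^(23n) · sqrt(2/(3π·23n)).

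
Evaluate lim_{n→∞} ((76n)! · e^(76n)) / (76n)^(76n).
lim = ∞

Stirling: (76n)! ~ sqrt(2π·76n) · (76n/e)^(76n). Hence
  (76n)! · e^(76n) / (76n)^(76n) ~ sqrt(2π·76n) = sqrt(2π·76) · sqrt(n) → ∞.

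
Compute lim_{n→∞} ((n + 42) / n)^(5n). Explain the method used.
lim = e^210

Rewrite as (1 + 42/n)^(5n). By the standard limit (1 + x/n)^n → e^x, we have (1 + 42/n)^n → e^42, and raising to the 5th power gives e^210.
More precisely, ln[(1 + 42/n)^(5n)] = 5n · ln(1 + 42/n) = 5n · (42/n + O(1/n^2)) = 210 + O(1/n) → 210.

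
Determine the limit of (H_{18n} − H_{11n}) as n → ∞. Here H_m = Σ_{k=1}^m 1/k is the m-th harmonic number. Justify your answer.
lim = ln(18/11)

Euler-Maclaurin gives H_m = ln m + γ + 1/(2m) + O(1/m^2). The γ and O(1/m) terms cancel in the difference:
  H_{18n} − H_{11n} = ln(18n) − ln(11n) + O(1/n) = ln(18/11) + O(1/n).
Hence the limit is ln(18/11).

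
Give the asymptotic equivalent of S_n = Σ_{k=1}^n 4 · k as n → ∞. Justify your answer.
S_n ~ 2 · n^2

By integral comparison (Euler-Maclaurin), Σ_{k=1}^n 4 · k = 4 · ∫_0^n x^1 dx + O(n) = 4 · n^2/2 = 2 · n^2 + O(n). (Equivalently, Faulhaber's formula gives the same leading term.)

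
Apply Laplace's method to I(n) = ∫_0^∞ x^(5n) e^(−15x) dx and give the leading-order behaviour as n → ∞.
I(n) ~ (sqrt(2π·5n) / 15) · (5n/(15e))^(5n)

Write the integrand as exp(5n ln x − 15x) and set f(x) = 5n ln x − 15x. Then f'(x) = 5n/x − 15 = 0 at x* = 5n/15, and f''(x*) = −5n/x*^2 = −15^2/(5n). Laplace's method (interior maximum) gives
  I(n) ~ e^(f(x*)) · sqrt(2π / |f''(x*)|)
        = exp(5n ln(5n/15) − 5n) · sqrt(2π · 5n / 15^2)
        = (5n/15)^(5n) e^(−5n) · sqrt(2π·5n) / 15
        = (sqrt(2π·5n) / 15) · (5n/(15e))^(5n).
This matches Γ(5n+1)/15^(5n+1) with Stirling applied to Γ.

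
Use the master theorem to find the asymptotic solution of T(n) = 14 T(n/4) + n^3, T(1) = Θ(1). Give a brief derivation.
T(n) = Θ(n^3)

log_4 14 ≈ 1.904. f(n) = n^3 dominates n^(log_4 14) since 3 > 1.904, and the regularity condition a·f(n/b) = 14·(n/4)^3 = (14/64)·n^3 ≤ c·f(n) holds with c = 14/64 ≈ 0.219 < 1. So this is Case 3: T(n) = Θ(f(n)) = Θ(n^3).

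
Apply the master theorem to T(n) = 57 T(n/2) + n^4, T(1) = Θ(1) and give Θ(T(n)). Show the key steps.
T(n) = Θ(n^(log_2 57))

Master theorem: compare f(n) = n^4 to n^(log_2 57) where log_2 57 ≈ 5.833. Since 4 < log_2 57, we have f(n) = O(n^(log_2 57 − ε)) for some ε > 0 — Case 1. Hence T(n) = Θ(n^(log_2 57)).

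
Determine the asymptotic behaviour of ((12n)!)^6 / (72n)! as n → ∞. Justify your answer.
((12n)!)^6/(72n)! ~ ((2π·12n)^(5/2) / sqrt(6)) · 6^(−6·12n)  →  0

Write N = 12n. Stirling: N! ~ sqrt(2π N)(N/e)^N and (6N)! ~ sqrt(2π·6N)·(6N/e)^(6N).
  (N!)^6/(6N)! ~ (2π N)^(6/2) (N/e)^(6N) / [sqrt(2π·6N) (6N/e)^(6N)]
     = (2π N)^(6/2) / sqrt(2π·6N) · (N/(6N))^(6N)
     = (2π N)^((6−1)/2) / sqrt(6) · 6^(−6N).
Since 6^6 > 1, the factor 6^(−6N) decays exponentially, so the ratio → 0. Substituting N = 12n gives the stated form.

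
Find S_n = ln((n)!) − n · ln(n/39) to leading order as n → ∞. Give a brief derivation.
S_n ~ n · (ln 39 − 1) + O(ln n)

Stirling: ln((n)!) = n ln(n) − n + O(ln n).
  S_n = n ln(n) − n − n ln(n/39) + O(ln n)
      = n ln(n) − n ln n + n ln 39 − n + O(ln n)
      = n ln 39 − n + O(ln n)
      = n (ln 39 − 1) + O(ln n).
Numerically ln(39) − 1 ≈ 2.6636.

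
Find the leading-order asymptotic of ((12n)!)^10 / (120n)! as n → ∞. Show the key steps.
((12n)!)^10/(120n)! ~ ((2π·12n)^(9/2) / sqrt(10)) · 10^(−10·12n)  →  0

Write N = 12n. Stirling: N! ~ sqrt(2π N)(N/e)^N and (10N)! ~ sqrt(2π·10N)·(10N/e)^(10N).
  (N!)^10/(10N)! ~ (2π N)^(10/2) (N/e)^(10N) / [sqrt(2π·10N) (10N/e)^(10N)]
     = (2π N)^(10/2) / sqrt(2π·10N) · (N/(10N))^(10N)
     = (2π N)^((10−1)/2) / sqrt(10) · 10^(−10N).
Since 10^10 > 1, the factor 10^(−10N) decays exponentially, so the ratio → 0. Substituting N = 12n gives the stated form.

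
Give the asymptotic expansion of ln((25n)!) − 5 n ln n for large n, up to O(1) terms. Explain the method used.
ln((25n)!) − 5 n ln n = 20 n ln n + 25(ln 25 − 1) n + (1/2) ln(2π·25n) + O(1/n)

Stirling: ln((25n)!) = 25n ln(25n) − 25n + (1/2) ln(2π·25n) + O(1/n).
Expand 25n ln(25n) = 25n (ln n + ln 25) = 25n ln n + 25n ln 25.
Subtract 5n ln n: leading term is (25 − 5) n ln n = 20 n ln n. The next term is 25n ln 25 − 25n = 25(ln 25 − 1) n. Then the (1/2) ln(2π·25n) correction.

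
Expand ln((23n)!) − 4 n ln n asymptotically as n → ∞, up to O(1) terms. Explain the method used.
ln((23n)!) − 4 n ln n = 19 n ln n + 23(ln 23 − 1) n + (1/2) ln(2π·23n) + O(1/n)

Stirling: ln((23n)!) = 23n ln(23n) − 23n + (1/2) ln(2π·23n) + O(1/n).
Expand 23n ln(23n) = 23n (ln n + ln 23) = 23n ln n + 23n ln 23.
Subtract 4n ln n: leading term is (23 − 4) n ln n = 19 n ln n. The next term is 23n ln 23 − 23n = 23(ln 23 − 1) n. Then the (1/2) ln(2π·23n) correction.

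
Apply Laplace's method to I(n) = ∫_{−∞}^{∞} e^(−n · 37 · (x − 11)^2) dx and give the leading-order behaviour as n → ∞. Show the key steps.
I(n) = sqrt(π/(37n))

Here φ(x) = 37 · (x − 11)^2 has its unique minimum at x* = 11 with φ(x*) = 0 and φ''(x*) = 74. Laplace's method gives
  I(n) ~ e^(−n φ(x*)) · sqrt(2π / (n · φ''(x*))) = sqrt(2π / (74n)) = sqrt(π/(37n)).
This is exact: substituting u = (x − 11)·sqrt(37n) gives I(n) = (1/sqrt(37n)) ∫_{−∞}^{∞} e^(−u^2) du = sqrt(π/(37n)).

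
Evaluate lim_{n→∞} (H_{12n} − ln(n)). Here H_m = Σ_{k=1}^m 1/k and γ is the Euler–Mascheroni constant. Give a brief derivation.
lim = ln 12 + γ

By Euler-Maclaurin, H_m = ln m + γ + O(1/m). So
  H_{12n} − ln(n) = ln(12n) + γ − ln(n) + O(1/n)
                       = ln(12/1) + γ + O(1/n).
Hence the limit is ln(12/1) + γ.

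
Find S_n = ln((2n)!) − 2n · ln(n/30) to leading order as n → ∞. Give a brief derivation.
S_n ~ 2n · (ln 60 − 1) + O(ln n)

Stirling: ln((2n)!) = 2n ln(2n) − 2n + O(ln n).
  S_n = 2n ln(2n) − 2n − 2n ln(n/30) + O(ln n)
      = 2n ln(2n) − 2n ln n + 2n ln 30 − 2n + O(ln n)
      = 2n ln 2 + 2n ln 30 − 2n + O(ln n)
      = 2n (ln 60 − 1) + O(ln n).
Numerically ln(60) − 1 ≈ 3.0943.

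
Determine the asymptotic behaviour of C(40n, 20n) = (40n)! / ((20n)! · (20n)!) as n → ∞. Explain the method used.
C(40n, 20n) ~ (4)^(20n) · sqrt(1/(π·20n))

Write N = 20n. Apply Stirling to each factorial:
  (2N)! ~ sqrt(2π·2N) · (2N/e)^(2N),
  N! ~ sqrt(2π N) · (N/e)^N,
  (1N)! ~ sqrt(2π·1N) · (1N/e)^(1N).
The exponential factors combine to (2N)^(2N) / (N^N · (1N)^(1N)) = 2^(2N)/1^(1N) = (2^2/1^1)^N = (4)^N.
The square-root prefactors combine to sqrt(2π·2N) / (sqrt(2π N)·sqrt(2π·1N)) = sqrt(2 / (2π·1·N)) = sqrt(1/(π·20n)).
Substituting N = 20n: C(40n, 20n) ~ (4)^(20n) · sqrt(1/(π·20n)).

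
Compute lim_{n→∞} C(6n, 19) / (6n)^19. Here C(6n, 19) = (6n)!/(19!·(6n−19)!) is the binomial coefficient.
lim = 1/19! = 1/121645100408832000

With N = 6n → ∞: C(N, 19) / N^19 = [N(N−1)…(N−18)] / (19! · N^19) = (1/19!) · 1 · (1 − 1/(6n)) · … · (1 − 18/(6n)). Each factor → 1 as N → ∞, so the limit is 1/19! = 1/121645100408832000.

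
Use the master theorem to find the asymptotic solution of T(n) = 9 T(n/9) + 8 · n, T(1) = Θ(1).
T(n) = Θ(n log n)

log_9 9 = 1, and f(n) = 8 · n = Θ(n^(log_9 9)). This is Case 2 of the master theorem: T(n) = Θ(f(n) · log n) = Θ(n log n).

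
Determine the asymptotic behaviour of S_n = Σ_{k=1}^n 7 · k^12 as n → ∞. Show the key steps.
S_n ~ 7 · n^13 / 13

By integral comparison (Euler-Maclaurin), Σ_{k=1}^n 7 · k^12 = 7 · ∫_0^n x^12 dx + O(n^12) = 7 · n^13/13 + O(n^12). (Equivalently, Faulhaber's formula gives the same leading term.)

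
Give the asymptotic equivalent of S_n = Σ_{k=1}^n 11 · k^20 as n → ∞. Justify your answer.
S_n ~ 11 · n^21 / 21

By integral comparison (Euler-Maclaurin), Σ_{k=1}^n 11 · k^20 = 11 · ∫_0^n x^20 dx + O(n^20) = 11 · n^21/21 + O(n^20). (Equivalently, Faulhaber's formula gives the same leading term.)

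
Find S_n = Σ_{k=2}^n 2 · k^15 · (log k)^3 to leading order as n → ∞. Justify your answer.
S_n ~ n^16 · (log n)^3 / 8

By integral comparison, S_n = ∫_1^n 2 · x^15 · (log x)^3 dx + O(n^15 · (log n)^3). For the integral, the leading term of ∫_1^n x^15 (log x)^3 dx is n^16/16 · (log n)^3 (by repeated integration by parts; each step lowers the log-exponent and produces a relatively O(1/log n) correction). Hence S_n ~ n^16 · (log n)^3 / 8.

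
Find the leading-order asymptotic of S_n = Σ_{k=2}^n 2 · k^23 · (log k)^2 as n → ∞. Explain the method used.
S_n ~ n^24 · (log n)^2 / 12

By integral comparison, S_n = ∫_1^n 2 · x^23 · (log x)^2 dx + O(n^23 · (log n)^2). For the integral, the leading term of ∫_1^n x^23 (log x)^2 dx is n^24/24 · (log n)^2 (by repeated integration by parts; each step lowers the log-exponent and produces a relatively O(1/log n) correction). Hence S_n ~ n^24 · (log n)^2 / 12.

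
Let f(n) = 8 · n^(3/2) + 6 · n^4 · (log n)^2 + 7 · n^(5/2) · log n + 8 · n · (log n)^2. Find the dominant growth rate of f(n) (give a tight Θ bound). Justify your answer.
f(n) ∈ Θ(n^4 · (log n)^2)

Compare the terms by growth order. For large n, n^a · (log n)^b dominates n^a' · (log n)^b' iff a > a', or (a = a' and b > b'). Ranking the 4 terms shows the dominant one is 6 · n^4 · (log n)^2. Hence f(n) ∈ Θ(n^4 · (log n)^2).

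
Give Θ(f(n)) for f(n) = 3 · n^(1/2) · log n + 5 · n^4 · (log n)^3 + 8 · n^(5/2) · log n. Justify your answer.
f(n) ∈ Θ(n^4 · (log n)^3)

Compare the terms by growth order. For large n, n^a · (log n)^b dominates n^a' · (log n)^b' iff a > a', or (a = a' and b > b'). Ranking the 3 terms shows the dominant one is 5 · n^4 · (log n)^3. Hence f(n) ∈ Θ(n^4 · (log n)^3).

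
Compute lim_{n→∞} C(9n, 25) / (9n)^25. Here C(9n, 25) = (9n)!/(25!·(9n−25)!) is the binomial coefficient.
lim = 1/25! = 1/15511210043330985984000000

With N = 9n → ∞: C(N, 25) / N^25 = [N(N−1)…(N−24)] / (25! · N^25) = (1/25!) · 1 · (1 − 1/(9n)) · … · (1 − 24/(9n)). Each factor → 1 as N → ∞, so the limit is 1/25! = 1/15511210043330985984000000.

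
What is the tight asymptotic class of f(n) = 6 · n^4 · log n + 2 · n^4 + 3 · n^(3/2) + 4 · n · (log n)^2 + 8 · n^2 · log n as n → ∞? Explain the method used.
f(n) ∈ Θ(n^4 · log n)

Compare the terms by growth order. For large n, n^a · (log n)^b dominates n^a' · (log n)^b' iff a > a', or (a = a' and b > b'). Ranking the 5 terms shows the dominant one is 6 · n^4 · log n. Hence f(n) ∈ Θ(n^4 · log n).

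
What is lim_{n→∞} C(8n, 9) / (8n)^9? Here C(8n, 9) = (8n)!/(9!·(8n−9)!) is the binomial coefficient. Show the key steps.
lim = 1/9! = 1/362880

With N = 8n → ∞: C(N, 9) / N^9 = [N(N−1)…(N−8)] / (9! · N^9) = (1/9!) · 1 · (1 − 1/(8n)) · … · (1 − 8/(8n)). Each factor → 1 as N → ∞, so the limit is 1/9! = 1/362880.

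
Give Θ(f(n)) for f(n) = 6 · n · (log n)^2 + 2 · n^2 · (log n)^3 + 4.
f(n) ∈ Θ(n^2 · (log n)^3)

Compare the terms by growth order. For large n, n^a · (log n)^b dominates n^a' · (log n)^b' iff a > a', or (a = a' and b > b'). Ranking the 3 terms shows the dominant one is 2 · n^2 · (log n)^3. Hence f(n) ∈ Θ(n^2 · (log n)^3).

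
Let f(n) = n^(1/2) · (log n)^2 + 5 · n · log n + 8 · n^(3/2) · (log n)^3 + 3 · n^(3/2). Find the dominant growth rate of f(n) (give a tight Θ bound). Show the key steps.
f(n) ∈ Θ(n^(3/2) · (log n)^3)

Compare the terms by growth order. For large n, n^a · (log n)^b dominates n^a' · (log n)^b' iff a > a', or (a = a' and b > b'). Ranking the 4 terms shows the dominant one is 8 · n^(3/2) · (log n)^3. Hence f(n) ∈ Θ(n^(3/2) · (log n)^3).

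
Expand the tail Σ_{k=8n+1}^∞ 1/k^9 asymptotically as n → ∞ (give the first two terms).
Σ_{k>8n} 1/k^9 = 1/(8 · (8n)^8) − 1/(2 · (8n)^9) + O(1/(8n)^10)

Compare to the integral: ∫_{8n}^∞ x^(−9) dx = [−x^(−8)/8]_{8n}^∞ = 1/((9−1)·(8n)^8). The Euler-Maclaurin correction adds −f(8n)/2 = −1/(2·(8n)^9). Euler-Maclaurin then gives
  Σ_{k>8n} 1/k^9 = ∫_{8n}^∞ dx/x^9 − 1/(2·(8n)^9) + O(1/(8n)^10).
(Equivalently this is ζ(9) − Σ_{k≤8n} 1/k^9.)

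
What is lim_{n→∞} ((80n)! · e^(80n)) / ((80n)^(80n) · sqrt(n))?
lim = sqrt(2π·80)

Stirling: (80n)! ~ sqrt(2π·80n) · (80n/e)^(80n). Hence
  (80n)! · e^(80n) / (80n)^(80n) ~ sqrt(2π·80n).
Dividing by sqrt(n): sqrt(2π·80n) / sqrt(n) = sqrt(2π·80) · n^((1−1)/2), so the limit is sqrt(2π·80).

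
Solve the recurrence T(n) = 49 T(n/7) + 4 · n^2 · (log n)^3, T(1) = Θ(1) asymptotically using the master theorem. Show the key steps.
T(n) = Θ(n^2 · (log n)^4)

Here log_7 49 = 2 and f(n) = 4 · n^2 · (log n)^3 = Θ(n^(log_7 49) · (log n)^3). This is the extended Case 2 of the master theorem (f matches the critical exponent up to log factors), giving T(n) = Θ(n^(log_7 49) · (log n)^(3+1)) = Θ(n^2 · (log n)^4).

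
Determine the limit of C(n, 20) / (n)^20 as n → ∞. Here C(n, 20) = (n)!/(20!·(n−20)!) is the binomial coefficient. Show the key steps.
lim = 1/20! = 1/2432902008176640000

With N = n → ∞: C(N, 20) / N^20 = [N(N−1)…(N−19)] / (20! · N^20) = (1/20!) · 1 · (1 − 1/n) · … · (1 − 19/n). Each factor → 1 as N → ∞, so the limit is 1/20! = 1/2432902008176640000.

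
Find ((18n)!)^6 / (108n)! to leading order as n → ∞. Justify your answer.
((18n)!)^6/(108n)! ~ ((2π·18n)^(5/2) / sqrt(6)) · 6^(−6·18n)  →  0

Write N = 18n. Stirling: N! ~ sqrt(2π N)(N/e)^N and (6N)! ~ sqrt(2π·6N)·(6N/e)^(6N).
  (N!)^6/(6N)! ~ (2π N)^(6/2) (N/e)^(6N) / [sqrt(2π·6N) (6N/e)^(6N)]
     = (2π N)^(6/2) / sqrt(2π·6N) · (N/(6N))^(6N)
     = (2π N)^((6−1)/2) / sqrt(6) · 6^(−6N).
Since 6^6 > 1, the factor 6^(−6N) decays exponentially, so the ratio → 0. Substituting N = 18n gives the stated form.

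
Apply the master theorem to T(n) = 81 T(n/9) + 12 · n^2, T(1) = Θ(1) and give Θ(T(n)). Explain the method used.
T(n) = Θ(n^2 log n)

log_9 81 = 2, and f(n) = 12 · n^2 = Θ(n^(log_9 81)). This is Case 2 of the master theorem: T(n) = Θ(f(n) · log n) = Θ(n^2 log n).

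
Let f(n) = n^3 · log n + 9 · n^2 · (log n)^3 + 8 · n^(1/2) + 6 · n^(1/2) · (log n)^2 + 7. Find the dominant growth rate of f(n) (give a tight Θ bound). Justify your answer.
f(n) ∈ Θ(n^3 · log n)

Compare the terms by growth order. For large n, n^a · (log n)^b dominates n^a' · (log n)^b' iff a > a', or (a = a' and b > b'). Ranking the 5 terms shows the dominant one is n^3 · log n. Hence f(n) ∈ Θ(n^3 · log n).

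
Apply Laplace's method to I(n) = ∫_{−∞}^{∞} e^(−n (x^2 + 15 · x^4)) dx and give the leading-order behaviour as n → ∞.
I(n) ~ sqrt(π/n)

φ(x) = x^2 + 15 · x^4 has its unique global minimum at x* = 0 (since φ'(x) = 2x + 60x^3 = 0 only at x = 0 for real x with both coefficients positive, and φ → ∞ as |x| → ∞). At x* = 0, φ(0) = 0 and φ''(0) = 2. Laplace's method then gives
  I(n) ~ sqrt(2π / (n · φ''(0))) · e^(−n φ(0)) = sqrt(2π / (2n)) = sqrt(π/n).
The 15 · x^4 term contributes only at subleading order (an O(1/n) relative correction).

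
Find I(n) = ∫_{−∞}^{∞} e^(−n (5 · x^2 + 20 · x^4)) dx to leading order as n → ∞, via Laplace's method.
I(n) ~ sqrt(π/(5n))

φ(x) = 5 · x^2 + 20 · x^4 has its unique global minimum at x* = 0 (since φ'(x) = 10x + 80x^3 = 0 only at x = 0 for real x with both coefficients positive, and φ → ∞ as |x| → ∞). At x* = 0, φ(0) = 0 and φ''(0) = 10. Laplace's method then gives
  I(n) ~ sqrt(2π / (n · φ''(0))) · e^(−n φ(0)) = sqrt(2π / (10n)) = sqrt(π/(5n)).
The 20 · x^4 term contributes only at subleading order (an O(1/n) relative correction).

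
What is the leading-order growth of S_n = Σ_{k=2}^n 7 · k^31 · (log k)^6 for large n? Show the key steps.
S_n ~ 7 · n^32 · (log n)^6 / 32

By integral comparison, S_n = ∫_1^n 7 · x^31 · (log x)^6 dx + O(n^31 · (log n)^6). For the integral, the leading term of ∫_1^n x^31 (log x)^6 dx is n^32/32 · (log n)^6 (by repeated integration by parts; each step lowers the log-exponent and produces a relatively O(1/log n) correction). Hence S_n ~ 7 · n^32 · (log n)^6 / 32.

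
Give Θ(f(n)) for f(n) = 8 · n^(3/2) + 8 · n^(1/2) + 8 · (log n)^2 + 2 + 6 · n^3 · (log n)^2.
f(n) ∈ Θ(n^3 · (log n)^2)

Compare the terms by growth order. For large n, n^a · (log n)^b dominates n^a' · (log n)^b' iff a > a', or (a = a' and b > b'). Ranking the 5 terms shows the dominant one is 6 · n^3 · (log n)^2. Hence f(n) ∈ Θ(n^3 · (log n)^2).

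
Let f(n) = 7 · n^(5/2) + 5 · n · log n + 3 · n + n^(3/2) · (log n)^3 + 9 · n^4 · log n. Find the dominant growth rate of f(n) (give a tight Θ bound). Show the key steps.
f(n) ∈ Θ(n^4 · log n)

Compare the terms by growth order. For large n, n^a · (log n)^b dominates n^a' · (log n)^b' iff a > a', or (a = a' and b > b'). Ranking the 5 terms shows the dominant one is 9 · n^4 · log n. Hence f(n) ∈ Θ(n^4 · log n).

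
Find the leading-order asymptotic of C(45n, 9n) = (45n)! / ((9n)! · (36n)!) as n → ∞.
C(45n, 9n) ~ (3125/256)^(9n) · sqrt(5/(8π·9n))

Write N = 9n. Apply Stirling to each factorial:
  (5N)! ~ sqrt(2π·5N) · (5N/e)^(5N),
  N! ~ sqrt(2π N) · (N/e)^N,
  (4N)! ~ sqrt(2π·4N) · (4N/e)^(4N).
The exponential factors combine to (5N)^(5N) / (N^N · (4N)^(4N)) = 5^(5N)/4^(4N) = (5^5/4^4)^N = (3125/256)^N.
The square-root prefactors combine to sqrt(2π·5N) / (sqrt(2π N)·sqrt(2π·4N)) = sqrt(5 / (2π·4·N)) = sqrt(5/(8π·9n)).
Substituting N = 9n: C(45n, 9n) ~ (3125/256)^(9n) · sqrt(5/(8π·9n)).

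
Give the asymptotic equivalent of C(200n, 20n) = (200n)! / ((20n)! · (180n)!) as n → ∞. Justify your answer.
C(200n, 20n) ~ (10000000000/387420489)^(20n) · sqrt(5/(9π·20n))

Write N = 20n. Apply Stirling to each factorial:
  (10N)! ~ sqrt(2π·10N) · (10N/e)^(10N),
  N! ~ sqrt(2π N) · (N/e)^N,
  (9N)! ~ sqrt(2π·9N) · (9N/e)^(9N).
The exponential factors combine to (10N)^(10N) / (N^N · (9N)^(9N)) = 10^(10N)/9^(9N) = (10^10/9^9)^N = (10000000000/387420489)^N.
The square-root prefactors combine to sqrt(2π·10N) / (sqrt(2π N)·sqrt(2π·9N)) = sqrt(10 / (2π·9·N)) = sqrt(5/(9π·20n)).
Substituting N = 20n: C(200n, 20n) ~ (10000000000/387420489)^(20n) · sqrt(5/(9π·20n)).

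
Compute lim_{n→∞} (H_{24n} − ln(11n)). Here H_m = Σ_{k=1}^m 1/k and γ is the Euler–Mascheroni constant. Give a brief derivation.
lim = ln(24/11) + γ

By Euler-Maclaurin, H_m = ln m + γ + O(1/m). So
  H_{24n} − ln(11n) = ln(24n) + γ − ln(11n) + O(1/n)
                       = ln(24/11) + γ + O(1/n).
Hence the limit is ln(24/11) + γ.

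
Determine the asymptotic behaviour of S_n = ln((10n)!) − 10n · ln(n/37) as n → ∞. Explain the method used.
S_n ~ 10n · (ln 370 − 1) + O(ln n)

Stirling: ln((10n)!) = 10n ln(10n) − 10n + O(ln n).
  S_n = 10n ln(10n) − 10n − 10n ln(n/37) + O(ln n)
      = 10n ln(10n) − 10n ln n + 10n ln 37 − 10n + O(ln n)
      = 10n ln 10 + 10n ln 37 − 10n + O(ln n)
      = 10n (ln 370 − 1) + O(ln n).
Numerically ln(370) − 1 ≈ 4.9135.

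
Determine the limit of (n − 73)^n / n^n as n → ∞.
lim = e^(−73)

Rewrite as (1 − 73/n)^(n). By the standard limit (1 + x/n)^n → e^x, we have (1 − 73/n)^n → e^(−73), and raising to the 1st power gives e^(−73).
More precisely, ln[(1 − 73/n)^(n)] = n · ln(1 − 73/n) = n · (-73/n + O(1/n^2)) = -73 + O(1/n) → -73.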